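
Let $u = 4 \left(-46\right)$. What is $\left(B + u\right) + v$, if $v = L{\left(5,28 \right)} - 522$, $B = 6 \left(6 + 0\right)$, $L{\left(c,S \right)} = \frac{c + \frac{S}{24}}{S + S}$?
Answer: $- \frac{225083}{336} \approx -669.89$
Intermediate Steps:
$L{\left(c,S \right)} = \frac{c + \frac{S}{24}}{2 S}$ ($L{\left(c,S \right)} = \frac{c + S \frac{1}{24}}{2 S} = \left(c + \frac{S}{24}\right) \frac{1}{2 S} = \frac{c + \frac{S}{24}}{2 S}$)
$u = -184$
$B = 36$ ($B = 6 \cdot 6 = 36$)
$v = - \frac{175355}{336}$ ($v = \frac{28 + 24 \cdot 5}{48 \cdot 28} - 522 = \frac{1}{48} \cdot \frac{1}{28} \left(28 + 120\right) - 522 = \frac{1}{48} \cdot \frac{1}{28} \cdot 148 - 522 = \frac{37}{336} - 522 = - \frac{175355}{336} \approx -521.89$)
$\left(B + u\right) + v = \left(36 - 184\right) - \frac{175355}{336} = -148 - \frac{175355}{336} = - \frac{225083}{336}$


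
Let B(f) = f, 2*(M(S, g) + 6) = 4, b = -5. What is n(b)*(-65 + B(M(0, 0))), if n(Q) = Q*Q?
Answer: -1725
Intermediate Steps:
M(S, g) = -4 (M(S, g) = -6 + (½)*4 = -6 + 2 = -4)
n(Q) = Q²
n(b)*(-65 + B(M(0, 0))) = (-5)²*(-65 - 4) = 25*(-69) = -1725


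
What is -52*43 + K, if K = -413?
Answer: -2649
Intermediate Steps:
-52*43 + K = -52*43 - 413 = -2236 - 413 = -2649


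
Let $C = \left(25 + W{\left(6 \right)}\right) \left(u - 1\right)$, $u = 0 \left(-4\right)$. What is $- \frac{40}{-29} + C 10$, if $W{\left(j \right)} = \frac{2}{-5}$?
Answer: $- \frac{7094}{29} \approx -244.62$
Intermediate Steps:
$W{\left(j \right)} = - \frac{2}{5}$ ($W{\left(j \right)} = 2 \left(- \frac{1}{5}\right) = - \frac{2}{5}$)
$u = 0$
$C = - \frac{123}{5}$ ($C = \left(25 - \frac{2}{5}\right) \left(0 - 1\right) = \frac{123}{5} \left(-1\right) = - \frac{123}{5} \approx -24.6$)
$- \frac{40}{-29} + C 10 = - \frac{40}{-29} - 246 = \left(-40\right) \left(- \frac{1}{29}\right) - 246 = \frac{40}{29} - 246 = - \frac{7094}{29}$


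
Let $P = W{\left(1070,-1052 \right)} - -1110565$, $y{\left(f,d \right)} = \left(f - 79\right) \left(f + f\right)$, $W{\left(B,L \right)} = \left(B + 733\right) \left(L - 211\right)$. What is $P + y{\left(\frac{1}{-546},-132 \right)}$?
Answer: $- \frac{173894597057}{149058} \approx -1.1666 \cdot 10^{6}$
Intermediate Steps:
$W{\left(B,L \right)} = \left(-211 + L\right) \left(733 + B\right)$ ($W{\left(B,L \right)} = \left(733 + B\right) \left(-211 + L\right) = \left(-211 + L\right) \left(733 + B\right)$)
$y{\left(f,d \right)} = 2 f \left(-79 + f\right)$ ($y{\left(f,d \right)} = \left(-79 + f\right) 2 f = 2 f \left(-79 + f\right)$)
$P = -1166624$ ($P = \left(-154663 - 225770 + 733 \left(-1052\right) + 1070 \left(-1052\right)\right) - -1110565 = \left(-154663 - 225770 - 771116 - 1125640\right) + 1110565 = -2277189 + 1110565 = -1166624$)
$P + y{\left(\frac{1}{-546},-132 \right)} = -1166624 + \frac{2 \left(-79 + \frac{1}{-546}\right)}{-546} = -1166624 + 2 \left(- \frac{1}{546}\right) \left(-79 - \frac{1}{546}\right) = -1166624 + 2 \left(- \frac{1}{546}\right) \left(- \frac{43135}{546}\right) = -1166624 + \frac{43135}{149058} = - \frac{173894597057}{149058}$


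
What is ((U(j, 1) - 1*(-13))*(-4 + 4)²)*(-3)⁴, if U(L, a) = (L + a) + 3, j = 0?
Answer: 0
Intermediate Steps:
U(L, a) = 3 + L + a
((U(j, 1) - 1*(-13))*(-4 + 4)²)*(-3)⁴ = (((3 + 0 + 1) - 1*(-13))*(-4 + 4)²)*(-3)⁴ = ((4 + 13)*0²)*81 = (17*0)*81 = 0*81 = 0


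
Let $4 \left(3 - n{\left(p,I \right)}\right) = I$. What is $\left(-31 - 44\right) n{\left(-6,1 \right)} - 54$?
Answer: $- \frac{1041}{4} \approx -260.25$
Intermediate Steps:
$n{\left(p,I \right)} = 3 - \frac{I}{4}$
$\left(-31 - 44\right) n{\left(-6,1 \right)} - 54 = \left(-31 - 44\right) \left(3 - \frac{1}{4}\right) - 54 = \left(-75\right) \frac{11}{4} - 54 = - \frac{825}{4} - 54 = - \frac{1041}{4}$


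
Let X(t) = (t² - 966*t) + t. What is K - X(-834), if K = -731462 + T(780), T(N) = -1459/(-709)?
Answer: -1582364593/709 ≈ -2.2318e+6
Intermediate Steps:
T(N) = 1459/709 (T(N) = -1459*(-1/709) = 1459/709)
X(t) = t² - 965*t
K = -518605099/709 (K = -731462 + 1459/709 = -518605099/709 ≈ -7.3146e+5)
K - X(-834) = -518605099/709 - (-834)*(-965 - 834) = -518605099/709 - (-834)*(-1799) = -518605099/709 - 1*1500366 = -518605099/709 - 1500366 = -1582364593/709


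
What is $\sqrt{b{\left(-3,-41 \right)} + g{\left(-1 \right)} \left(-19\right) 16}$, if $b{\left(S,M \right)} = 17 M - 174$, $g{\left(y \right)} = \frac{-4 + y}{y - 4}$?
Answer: $5 i \sqrt{47} \approx 34.278 i$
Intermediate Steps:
$g{\left(y \right)} = 1$ ($g{\left(y \right)} = \frac{-4 + y}{-4 + y} = 1$)
$b{\left(S,M \right)} = -174 + 17 M$
$\sqrt{b{\left(-3,-41 \right)} + g{\left(-1 \right)} \left(-19\right) 16} = \sqrt{\left(-174 + 17 \left(-41\right)\right) + 1 \left(-19\right) 16} = \sqrt{\left(-174 - 697\right) - 304} = \sqrt{-871 - 304} = \sqrt{-1175} = 5 i \sqrt{47}$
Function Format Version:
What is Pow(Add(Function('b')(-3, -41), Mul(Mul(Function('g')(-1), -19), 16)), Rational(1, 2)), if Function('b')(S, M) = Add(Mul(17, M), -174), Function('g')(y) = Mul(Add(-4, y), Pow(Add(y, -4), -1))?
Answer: Mul(5, I, Pow(47, Rational(1, 2))) ≈ Mul(34.278, I)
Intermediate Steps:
Function('g')(y) = 1 (Function('g')(y) = Mul(Add(-4, y), Pow(Add(-4, y), -1)) = 1)
Function('b')(S, M) = Add(-174, Mul(17, M))
Pow(Add(Function('b')(-3, -41), Mul(Mul(Function('g')(-1), -19), 16)), Rational(1, 2)) = Pow(Add(Add(-174, Mul(17, -41)), Mul(Mul(1, -19), 16)), Rational(1, 2)) = Pow(Add(Add(-174, -697), Mul(-19, 16)), Rational(1, 2)) = Pow(Add(-871, -304), Rational(1, 2)) = Pow(-1175, Rational(1, 2)) = Mul(5, I, Pow(47, Rational(1, 2)))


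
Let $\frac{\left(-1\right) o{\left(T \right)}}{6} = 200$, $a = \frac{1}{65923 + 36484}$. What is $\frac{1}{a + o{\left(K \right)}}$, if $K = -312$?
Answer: $- \frac{102407}{122888399} \approx -0.00083333$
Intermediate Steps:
$a = \frac{1}{102407} \approx 9.765 \cdot 10^{-6}$
$o{\left(T \right)} = -1200$ ($o{\left(T \right)} = \left(-6\right) 200 = -1200$)
$\frac{1}{a + o{\left(K \right)}} = \frac{1}{\frac{1}{102407} - 1200} = \frac{1}{- \frac{122888399}{102407}} = - \frac{102407}{122888399}$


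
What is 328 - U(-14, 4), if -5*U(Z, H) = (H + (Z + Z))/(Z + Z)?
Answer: 11486/35 ≈ 328.17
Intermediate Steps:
U(Z, H) = -(H + 2*Z)/(10*Z) (U(Z, H) = -(H + (Z + Z))/(5*(Z + Z)) = -(H + 2*Z)/(5*(2*Z)) = -(H + 2*Z)*1/(2*Z)/5 = -(H + 2*Z)/(10*Z))
328 - U(-14, 4) = 328 - (-1*4 - 2*(-14))/(10*(-14)) = 328 - (-1)*(-4 + 28)/(10*14) = 328 - (-1)*24/(10*14) = 328 - 1*(-6/35) = 328 + 6/35 = 11486/35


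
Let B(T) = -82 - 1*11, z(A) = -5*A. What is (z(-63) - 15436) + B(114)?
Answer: -15214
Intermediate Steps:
B(T) = -93 (B(T) = -82 - 11 = -93)
(z(-63) - 15436) + B(114) = (-5*(-63) - 15436) - 93 = (315 - 15436) - 93 = -15121 - 93 = -15214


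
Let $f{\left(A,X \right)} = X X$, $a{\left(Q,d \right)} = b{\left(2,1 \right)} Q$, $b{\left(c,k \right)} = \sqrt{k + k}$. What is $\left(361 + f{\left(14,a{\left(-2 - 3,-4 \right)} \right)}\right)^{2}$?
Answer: $168921$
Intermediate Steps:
$b{\left(c,k \right)} = \sqrt{2} \sqrt{k}$ ($b{\left(c,k \right)} = \sqrt{2 k} = \sqrt{2} \sqrt{k}$)
$a{\left(Q,d \right)} = Q \sqrt{2}$ ($a{\left(Q,d \right)} = \sqrt{2} \sqrt{1} Q = \sqrt{2} \cdot 1 Q = \sqrt{2} Q = Q \sqrt{2}$)
$f{\left(A,X \right)} = X^{2}$
$\left(361 + f{\left(14,a{\left(-2 - 3,-4 \right)} \right)}\right)^{2} = \left(361 + \left(\left(-2 - 3\right) \sqrt{2}\right)^{2}\right)^{2} = \left(361 + \left(- 5 \sqrt{2}\right)^{2}\right)^{2} = \left(361 + 50\right)^{2} = 411^{2} = 168921$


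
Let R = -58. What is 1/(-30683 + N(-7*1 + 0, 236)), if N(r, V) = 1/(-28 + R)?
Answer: -86/2638739 ≈ -3.2591e-5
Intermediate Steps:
N(r, V) = -1/86 (N(r, V) = 1/(-28 - 58) = 1/(-86) = -1/86)
1/(-30683 + N(-7*1 + 0, 236)) = 1/(-30683 - 1/86) = 1/(-2638739/86) = -86/2638739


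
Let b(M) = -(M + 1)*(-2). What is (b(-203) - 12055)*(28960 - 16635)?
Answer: -153557175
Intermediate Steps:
b(M) = 2 + 2*M (b(M) = -(1 + M)*(-2) = -(-2 - 2*M) = 2 + 2*M)
(b(-203) - 12055)*(28960 - 16635) = ((2 + 2*(-203)) - 12055)*(28960 - 16635) = ((2 - 406) - 12055)*12325 = (-404 - 12055)*12325 = -12459*12325 = -153557175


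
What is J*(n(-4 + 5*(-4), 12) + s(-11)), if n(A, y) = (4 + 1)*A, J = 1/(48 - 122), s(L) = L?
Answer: 131/74 ≈ 1.7703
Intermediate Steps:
J = -1/74 (J = 1/(-74) = -1/74 ≈ -0.013514)
n(A, y) = 5*A
J*(n(-4 + 5*(-4), 12) + s(-11)) = -(5*(-4 + 5*(-4)) - 11)/74 = -(5*(-4 - 20) - 11)/74 = -(5*(-24) - 11)/74 = -(-120 - 11)/74 = -1/74*(-131) = 131/74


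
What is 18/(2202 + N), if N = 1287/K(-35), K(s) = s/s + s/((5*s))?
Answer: 12/2183 ≈ 0.0054970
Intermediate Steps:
K(s) = 6/5 (K(s) = 1 + s*(1/(5*s)) = 1 + 1/5 = 6/5)
N = 2145/2 (N = 1287/(6/5) = 1287*(5/6) = 2145/2 ≈ 1072.5)
18/(2202 + N) = 18/(2202 + 2145/2) = 18/(6549/2) = (2/6549)*18 = 12/2183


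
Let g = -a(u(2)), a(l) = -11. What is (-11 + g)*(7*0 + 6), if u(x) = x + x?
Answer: 0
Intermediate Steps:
u(x) = 2*x
g = 11 (g = -1*(-11) = 11)
(-11 + g)*(7*0 + 6) = (-11 + 11)*(7*0 + 6) = 0*(0 + 6) = 0*6 = 0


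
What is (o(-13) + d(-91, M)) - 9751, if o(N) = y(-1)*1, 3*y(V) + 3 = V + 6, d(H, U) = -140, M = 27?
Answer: -29671/3 ≈ -9890.3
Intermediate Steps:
y(V) = 1 + V/3 (y(V) = -1 + (V + 6)/3 = -1 + (6 + V)/3 = -1 + (2 + V/3) = 1 + V/3)
o(N) = 2/3 (o(N) = (1 + (1/3)*(-1))*1 = (1 - 1/3)*1 = (2/3)*1 = 2/3)
(o(-13) + d(-91, M)) - 9751 = (2/3 - 140) - 9751 = -418/3 - 9751 = -29671/3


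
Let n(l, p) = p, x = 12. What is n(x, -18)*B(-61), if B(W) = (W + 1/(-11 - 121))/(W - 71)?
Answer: -8053/968 ≈ -8.3192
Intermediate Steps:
B(W) = (-1/132 + W)/(-71 + W) (B(W) = (W + 1/(-132))/(-71 + W) = (W - 1/132)/(-71 + W) = (-1/132 + W)/(-71 + W))
n(x, -18)*B(-61) = -18*(-1/132 - 61)/(-71 - 61) = -18*(-8053)/((-132)*132) = -(-3)*(-8053)/(22*132) = -18*8053/17424 = -8053/968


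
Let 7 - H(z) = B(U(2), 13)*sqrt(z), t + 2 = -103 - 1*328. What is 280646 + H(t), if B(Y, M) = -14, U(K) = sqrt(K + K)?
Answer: 280653 + 14*I*sqrt(433) ≈ 2.8065e+5 + 291.32*I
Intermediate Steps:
U(K) = sqrt(2)*sqrt(K) (U(K) = sqrt(2*K) = sqrt(2)*sqrt(K))
t = -433 (t = -2 + (-103 - 1*328) = -2 + (-103 - 328) = -2 - 431 = -433)
H(z) = 7 + 14*sqrt(z) (H(z) = 7 - (-14)*sqrt(z) = 7 + 14*sqrt(z))
280646 + H(t) = 280646 + (7 + 14*sqrt(-433)) = 280646 + (7 + 14*(I*sqrt(433))) = 280646 + (7 + 14*I*sqrt(433)) = 280653 + 14*I*sqrt(433)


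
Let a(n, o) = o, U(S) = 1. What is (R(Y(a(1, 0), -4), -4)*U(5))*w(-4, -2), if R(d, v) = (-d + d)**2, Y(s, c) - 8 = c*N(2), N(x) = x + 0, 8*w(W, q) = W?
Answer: 0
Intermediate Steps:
w(W, q) = W/8
N(x) = x
Y(s, c) = 8 + 2*c (Y(s, c) = 8 + c*2 = 8 + 2*c)
R(d, v) = 0 (R(d, v) = 0**2 = 0)
(R(Y(a(1, 0), -4), -4)*U(5))*w(-4, -2) = (0*1)*((1/8)*(-4)) = 0*(-1/2) = 0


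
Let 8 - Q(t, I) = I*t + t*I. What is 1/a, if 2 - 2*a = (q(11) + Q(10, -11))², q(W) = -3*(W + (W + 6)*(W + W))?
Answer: -2/859327 ≈ -2.3274e-6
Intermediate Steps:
Q(t, I) = 8 - 2*I*t (Q(t, I) = 8 - (I*t + t*I) = 8 - (I*t + I*t) = 8 - 2*I*t)
q(W) = -3*W - 6*W*(6 + W) (q(W) = -3*(W + (6 + W)*(2*W)) = -3*(W + 2*W*(6 + W)) = -3*W - 6*W*(6 + W))
a = -859327/2 (a = 1 - (-3*11*(13 + 2*11) + (8 - 2*(-11)*10))²/2 = 1 - (-3*11*(13 + 22) + (8 + 220))²/2 = 1 - (-3*11*35 + 228)²/2 = 1 - (-1155 + 228)²/2 = 1 - ½*(-927)² = 1 - ½*859329 = 1 - 859329/2 = -859327/2 ≈ -4.2966e+5)
1/a = 1/(-859327/2) = -2/859327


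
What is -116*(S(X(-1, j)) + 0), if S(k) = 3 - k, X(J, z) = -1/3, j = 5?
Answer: -1160/3 ≈ -386.67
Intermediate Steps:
X(J, z) = -⅓ (X(J, z) = -1*⅓ = -⅓)
-116*(S(X(-1, j)) + 0) = -116*((3 - 1*(-⅓)) + 0) = -116*((3 + ⅓) + 0) = -116*(10/3 + 0) = -116*10/3 = -1160/3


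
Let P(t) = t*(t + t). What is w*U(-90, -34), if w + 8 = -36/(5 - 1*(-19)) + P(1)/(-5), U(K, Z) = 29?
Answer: -2871/10 ≈ -287.10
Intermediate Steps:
P(t) = 2*t² (P(t) = t*(2*t) = 2*t²)
w = -99/10 (w = -8 + (-36/(5 - 1*(-19)) + (2*1²)/(-5)) = -8 + (-36/(5 + 19) + (2*1)*(-⅕)) = -8 + (-36/24 + 2*(-⅕)) = -8 + (-36*1/24 - ⅖) = -8 + (-3/2 - ⅖) = -8 - 19/10 = -99/10 ≈ -9.9000)
w*U(-90, -34) = -99/10*29 = -2871/10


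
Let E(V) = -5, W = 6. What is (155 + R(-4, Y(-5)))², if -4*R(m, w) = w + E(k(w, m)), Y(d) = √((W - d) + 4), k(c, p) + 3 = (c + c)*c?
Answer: (625 - √15)²/16 ≈ 24112.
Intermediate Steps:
k(c, p) = -3 + 2*c² (k(c, p) = -3 + (c + c)*c = -3 + (2*c)*c = -3 + 2*c²)
Y(d) = √(10 - d) (Y(d) = √((6 - d) + 4) = √(10 - d))
R(m, w) = 5/4 - w/4 (R(m, w) = -(w - 5)/4 = -(-5 + w)/4 = 5/4 - w/4)
(155 + R(-4, Y(-5)))² = (155 + (5/4 - √(10 - 1*(-5))/4))² = (155 + (5/4 - √(10 + 5)/4))² = (155 + (5/4 - √15/4))² = (625/4 - √15/4)²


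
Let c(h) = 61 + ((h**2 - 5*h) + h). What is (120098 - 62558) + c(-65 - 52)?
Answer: 71758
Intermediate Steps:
c(h) = 61 + h**2 - 4*h (c(h) = 61 + (h**2 - 4*h) = 61 + h**2 - 4*h)
(120098 - 62558) + c(-65 - 52) = (120098 - 62558) + (61 + (-65 - 52)**2 - 4*(-65 - 52)) = 57540 + (61 + (-117)**2 - 4*(-117)) = 57540 + (61 + 13689 + 468) = 57540 + 14218 = 71758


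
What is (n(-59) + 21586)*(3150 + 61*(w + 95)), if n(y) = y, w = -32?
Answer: 150538311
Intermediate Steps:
(n(-59) + 21586)*(3150 + 61*(w + 95)) = (-59 + 21586)*(3150 + 61*(-32 + 95)) = 21527*(3150 + 61*63) = 21527*(3150 + 3843) = 21527*6993 = 150538311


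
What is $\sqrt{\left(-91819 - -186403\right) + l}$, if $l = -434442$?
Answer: $3 i \sqrt{37762} \approx 582.97 i$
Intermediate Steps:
$\sqrt{\left(-91819 - -186403\right) + l} = \sqrt{\left(-91819 - -186403\right) - 434442} = \sqrt{\left(-91819 + 186403\right) - 434442} = \sqrt{94584 - 434442} = \sqrt{-339858} = 3 i \sqrt{37762}$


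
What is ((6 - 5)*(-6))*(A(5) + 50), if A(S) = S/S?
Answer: -306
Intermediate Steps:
A(S) = 1
((6 - 5)*(-6))*(A(5) + 50) = ((6 - 5)*(-6))*(1 + 50) = (1*(-6))*51 = -6*51 = -306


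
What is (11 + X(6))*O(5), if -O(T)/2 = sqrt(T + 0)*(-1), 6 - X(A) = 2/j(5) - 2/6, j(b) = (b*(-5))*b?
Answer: 13012*sqrt(5)/375 ≈ 77.589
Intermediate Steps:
j(b) = -5*b**2 (j(b) = (-5*b)*b = -5*b**2)
X(A) = 2381/375 (X(A) = 6 - (2/((-5*5**2)) - 2/6) = 6 - (2/((-5*25)) - 2*1/6) = 6 - (2/(-125) - 1/3) = 6 - (2*(-1/125) - 1/3) = 6 - (-2/125 - 1/3) = 6 - 1*(-131/375) = 6 + 131/375 = 2381/375)
O(T) = 2*sqrt(T) (O(T) = -2*sqrt(T + 0)*(-1) = -2*sqrt(T)*(-1) = -(-2)*sqrt(T) = 2*sqrt(T))
(11 + X(6))*O(5) = (11 + 2381/375)*(2*sqrt(5)) = 6506*(2*sqrt(5))/375 = 13012*sqrt(5)/375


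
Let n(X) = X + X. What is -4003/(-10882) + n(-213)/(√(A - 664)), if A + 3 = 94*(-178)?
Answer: 4003/10882 + 426*I*√17399/17399 ≈ 0.36786 + 3.2296*I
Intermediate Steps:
A = -16735 (A = -3 + 94*(-178) = -3 - 16732 = -16735)
n(X) = 2*X
-4003/(-10882) + n(-213)/(√(A - 664)) = -4003/(-10882) + (2*(-213))/(√(-16735 - 664)) = -4003*(-1/10882) - 426*(-I*√17399/17399) = 4003/10882 - 426*(-I*√17399/17399) = 4003/10882 - (-426)*I*√17399/17399 = 4003/10882 + 426*I*√17399/17399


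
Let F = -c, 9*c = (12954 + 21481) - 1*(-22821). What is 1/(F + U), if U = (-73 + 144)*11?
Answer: -9/50227 ≈ -0.00017919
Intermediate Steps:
c = 57256/9 (c = ((12954 + 21481) - 1*(-22821))/9 = (34435 + 22821)/9 = (1/9)*57256 = 57256/9 ≈ 6361.8)
U = 781 (U = 71*11 = 781)
F = -57256/9 (F = -1*57256/9 = -57256/9 ≈ -6361.8)
1/(F + U) = 1/(-57256/9 + 781) = 1/(-50227/9) = -9/50227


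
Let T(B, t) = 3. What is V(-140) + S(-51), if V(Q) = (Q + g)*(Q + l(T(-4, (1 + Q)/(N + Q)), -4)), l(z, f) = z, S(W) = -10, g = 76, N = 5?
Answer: 8758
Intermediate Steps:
V(Q) = (3 + Q)*(76 + Q) (V(Q) = (Q + 76)*(Q + 3) = (76 + Q)*(3 + Q) = (3 + Q)*(76 + Q))
V(-140) + S(-51) = (228 + (-140)**2 + 79*(-140)) - 10 = (228 + 19600 - 11060) - 10 = 8768 - 10 = 8758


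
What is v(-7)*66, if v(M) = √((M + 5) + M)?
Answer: 198*I ≈ 198.0*I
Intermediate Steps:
v(M) = √(5 + 2*M) (v(M) = √((5 + M) + M) = √(5 + 2*M))
v(-7)*66 = √(5 + 2*(-7))*66 = √(5 - 14)*66 = √(-9)*66 = (3*I)*66 = 198*I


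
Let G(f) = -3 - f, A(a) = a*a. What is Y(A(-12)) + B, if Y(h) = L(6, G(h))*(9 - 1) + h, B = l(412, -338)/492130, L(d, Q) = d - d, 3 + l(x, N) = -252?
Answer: 14173293/98426 ≈ 144.00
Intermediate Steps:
A(a) = a**2
l(x, N) = -255 (l(x, N) = -3 - 252 = -255)
L(d, Q) = 0
B = -51/98426 (B = -255/492130 = -255*1/492130 = -51/98426 ≈ -0.00051816)
Y(h) = h (Y(h) = 0*(9 - 1) + h = 0*8 + h = 0 + h = h)
Y(A(-12)) + B = (-12)**2 - 51/98426 = 144 - 51/98426 = 14173293/98426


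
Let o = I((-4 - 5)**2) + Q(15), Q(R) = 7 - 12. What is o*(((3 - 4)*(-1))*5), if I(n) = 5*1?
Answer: 0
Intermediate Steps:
I(n) = 5
Q(R) = -5
o = 0 (o = 5 - 5 = 0)
o*(((3 - 4)*(-1))*5) = 0*(((3 - 4)*(-1))*5) = 0*(-1*(-1)*5) = 0*(1*5) = 0*5 = 0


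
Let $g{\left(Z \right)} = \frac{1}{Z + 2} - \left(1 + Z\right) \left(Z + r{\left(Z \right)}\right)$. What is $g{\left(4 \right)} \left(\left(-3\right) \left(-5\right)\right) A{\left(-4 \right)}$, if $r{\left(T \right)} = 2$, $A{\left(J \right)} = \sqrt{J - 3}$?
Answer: $- \frac{895 i \sqrt{7}}{2} \approx - 1184.0 i$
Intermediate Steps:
$A{\left(J \right)} = \sqrt{-3 + J}$
$g{\left(Z \right)} = \frac{1}{2 + Z} - \left(1 + Z\right) \left(2 + Z\right)$ ($g{\left(Z \right)} = \frac{1}{Z + 2} - \left(1 + Z\right) \left(Z + 2\right) = \frac{1}{2 + Z} - \left(1 + Z\right) \left(2 + Z\right)$)
$g{\left(4 \right)} \left(\left(-3\right) \left(-5\right)\right) A{\left(-4 \right)} = \frac{-3 - 4^{3} - 32 - 5 \cdot 4^{2}}{2 + 4} \left(\left(-3\right) \left(-5\right)\right) \sqrt{-3 - 4} = \frac{-3 - 64 - 32 - 80}{6} \cdot 15 \sqrt{-7} = \frac{-3 - 64 - 32 - 80}{6} \cdot 15 i \sqrt{7} = \frac{1}{6} \left(-179\right) 15 i \sqrt{7} = \left(- \frac{179}{6}\right) 15 i \sqrt{7} = - \frac{895 i \sqrt{7}}{2}$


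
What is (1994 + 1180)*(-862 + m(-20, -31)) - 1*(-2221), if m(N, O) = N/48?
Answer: -5470179/2 ≈ -2.7351e+6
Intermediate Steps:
m(N, O) = N/48 (m(N, O) = N*(1/48) = N/48)
(1994 + 1180)*(-862 + m(-20, -31)) - 1*(-2221) = (1994 + 1180)*(-862 + (1/48)*(-20)) - 1*(-2221) = 3174*(-862 - 5/12) + 2221 = 3174*(-10349/12) + 2221 = -5474621/2 + 2221 = -5470179/2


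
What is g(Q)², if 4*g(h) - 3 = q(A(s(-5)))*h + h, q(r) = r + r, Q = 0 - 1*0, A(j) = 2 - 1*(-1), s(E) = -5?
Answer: 9/16 ≈ 0.56250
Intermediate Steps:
A(j) = 3 (A(j) = 2 + 1 = 3)
Q = 0 (Q = 0 + 0 = 0)
q(r) = 2*r
g(h) = ¾ + 7*h/4 (g(h) = ¾ + ((2*3)*h + h)/4 = ¾ + (6*h + h)/4 = ¾ + (7*h)/4 = ¾ + 7*h/4)
g(Q)² = (¾ + (7/4)*0)² = (¾ + 0)² = (¾)² = 9/16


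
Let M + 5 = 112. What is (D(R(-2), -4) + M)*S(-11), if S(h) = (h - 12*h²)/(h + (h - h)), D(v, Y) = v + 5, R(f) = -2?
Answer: 14630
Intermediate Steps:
M = 107 (M = -5 + 112 = 107)
D(v, Y) = 5 + v
S(h) = (h - 12*h²)/h (S(h) = (h - 12*h²)/(h + 0) = (h - 12*h²)/h)
(D(R(-2), -4) + M)*S(-11) = ((5 - 2) + 107)*(1 - 12*(-11)) = (3 + 107)*(1 + 132) = 110*133 = 14630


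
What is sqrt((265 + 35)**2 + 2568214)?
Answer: sqrt(2658214) ≈ 1630.4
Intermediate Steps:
sqrt((265 + 35)**2 + 2568214) = sqrt(300**2 + 2568214) = sqrt(90000 + 2568214) = sqrt(2658214)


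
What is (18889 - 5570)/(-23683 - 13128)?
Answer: -13319/36811 ≈ -0.36182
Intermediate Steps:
(18889 - 5570)/(-23683 - 13128) = 13319/(-36811) = 13319*(-1/36811) = -13319/36811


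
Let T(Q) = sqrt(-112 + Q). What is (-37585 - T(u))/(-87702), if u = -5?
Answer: 37585/87702 + I*sqrt(13)/29234 ≈ 0.42855 + 0.00012333*I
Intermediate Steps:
(-37585 - T(u))/(-87702) = (-37585 - sqrt(-112 - 5))/(-87702) = (-37585 - sqrt(-117))*(-1/87702) = (-37585 - 3*I*sqrt(13))*(-1/87702) = 37585/87702 + I*sqrt(13)/29234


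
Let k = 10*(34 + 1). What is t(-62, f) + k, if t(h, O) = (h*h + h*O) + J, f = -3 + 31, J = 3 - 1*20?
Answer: 2441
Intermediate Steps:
J = -17 (J = 3 - 20 = -17)
f = 28
k = 350 (k = 10*35 = 350)
t(h, O) = -17 + h² + O*h (t(h, O) = (h*h + h*O) - 17 = (h² + O*h) - 17 = -17 + h² + O*h)
t(-62, f) + k = (-17 + (-62)² + 28*(-62)) + 350 = (-17 + 3844 - 1736) + 350 = 2091 + 350 = 2441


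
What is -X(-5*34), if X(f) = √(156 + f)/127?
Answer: -I*√14/127 ≈ -0.029462*I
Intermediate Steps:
X(f) = √(156 + f)/127 (X(f) = √(156 + f)*(1/127) = √(156 + f)/127)
-X(-5*34) = -√(156 - 5*34)/127 = -√(156 - 170)/127 = -√(-14)/127 = -I*√14/127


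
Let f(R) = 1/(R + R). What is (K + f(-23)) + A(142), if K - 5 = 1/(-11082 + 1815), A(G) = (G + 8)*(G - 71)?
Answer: 4542025397/426282 ≈ 10655.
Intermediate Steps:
A(G) = (-71 + G)*(8 + G) (A(G) = (8 + G)*(-71 + G) = (-71 + G)*(8 + G))
K = 46334/9267 (K = 5 + 1/(-11082 + 1815) = 5 + 1/(-9267) = 5 - 1/9267 = 46334/9267 ≈ 4.9999)
f(R) = 1/(2*R)
(K + f(-23)) + A(142) = (46334/9267 + (½)/(-23)) + (-568 + 142² - 63*142) = (46334/9267 + (½)*(-1/23)) + (-568 + 20164 - 8946) = (46334/9267 - 1/46) + 10650 = 2122097/426282 + 10650 = 4542025397/426282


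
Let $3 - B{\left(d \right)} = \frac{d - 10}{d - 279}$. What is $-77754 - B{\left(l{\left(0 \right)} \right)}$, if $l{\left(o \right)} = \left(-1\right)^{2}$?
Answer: $- \frac{21616437}{278} \approx -77757.0$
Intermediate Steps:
$l{\left(o \right)} = 1$
$B{\left(d \right)} = 3 - \frac{-10 + d}{-279 + d}$ ($B{\left(d \right)} = 3 - \frac{d - 10}{d - 279} = 3 - \frac{-10 + d}{-279 + d}$)
$-77754 - B{\left(l{\left(0 \right)} \right)} = -77754 - \frac{-827 + 2 \cdot 1}{-279 + 1} = -77754 - \frac{-827 + 2}{-278} = -77754 - \left(- \frac{1}{278}\right) \left(-825\right) = -77754 - \frac{825}{278} = - \frac{21616437}{278}$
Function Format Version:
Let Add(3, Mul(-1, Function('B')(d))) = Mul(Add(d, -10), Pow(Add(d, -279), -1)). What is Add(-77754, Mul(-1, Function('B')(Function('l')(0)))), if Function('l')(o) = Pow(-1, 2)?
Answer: Rational(-21616437, 278) ≈ -77757.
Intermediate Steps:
Function('l')(o) = 1
Function('B')(d) = Add(3, Mul(-1, Pow(Add(-279, d), -1), Add(-10, d))) (Function('B')(d) = Add(3, Mul(-1, Mul(Add(d, -10), Pow(Add(d, -279), -1)))) = Add(3, Mul(-1, Mul(Add(-10, d), Pow(Add(-279, d), -1)))) = Add(3, Mul(-1, Mul(Pow(Add(-279, d), -1), Add(-10, d)))) = Add(3, Mul(-1, Pow(Add(-279, d), -1), Add(-10, d))))
Add(-77754, Mul(-1, Function('B')(Function('l')(0)))) = Add(-77754, Mul(-1, Mul(Pow(Add(-279, 1), -1), Add(-827, Mul(2, 1))))) = Add(-77754, Mul(-1, Mul(Pow(-278, -1), Add(-827, 2)))) = Add(-77754, Mul(-1, Mul(Rational(-1, 278), -825))) = Add(-77754, Mul(-1, Rational(825, 278))) = Add(-77754, Rational(-825, 278)) = Rational(-21616437, 278)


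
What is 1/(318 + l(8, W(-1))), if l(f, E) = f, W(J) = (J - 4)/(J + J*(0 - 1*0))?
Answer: 1/326 ≈ 0.0030675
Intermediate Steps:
W(J) = (-4 + J)/J (W(J) = (-4 + J)/(J + J*(0 + 0)) = (-4 + J)/(J + J*0) = (-4 + J)/(J + 0) = (-4 + J)/J)
1/(318 + l(8, W(-1))) = 1/(318 + 8) = 1/326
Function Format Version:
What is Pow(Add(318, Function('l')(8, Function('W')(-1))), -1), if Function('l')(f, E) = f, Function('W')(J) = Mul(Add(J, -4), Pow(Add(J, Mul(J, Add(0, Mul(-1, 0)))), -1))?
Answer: Rational(1, 326) ≈ 0.0030675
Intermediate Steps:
Function('W')(J) = Mul(Pow(J, -1), Add(-4, J)) (Function('W')(J) = Mul(Add(-4, J), Pow(Add(J, Mul(J, Add(0, 0))), -1)) = Mul(Add(-4, J), Pow(Add(J, Mul(J, 0)), -1)) = Mul(Add(-4, J), Pow(Add(J, 0), -1)) = Mul(Add(-4, J), Pow(J, -1)) = Mul(Pow(J, -1), Add(-4, J)))
Pow(Add(318, Function('l')(8, Function('W')(-1))), -1) = Pow(Add(318, 8), -1) = Pow(326, -1) = Rational(1, 326)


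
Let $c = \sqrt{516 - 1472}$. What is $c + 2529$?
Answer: $2529 + 2 i \sqrt{239} \approx 2529.0 + 30.919 i$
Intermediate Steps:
$c = 2 i \sqrt{239}$ ($c = \sqrt{-956} = 2 i \sqrt{239} \approx 30.919 i$)
$c + 2529 = 2 i \sqrt{239} + 2529 = 2529 + 2 i \sqrt{239}$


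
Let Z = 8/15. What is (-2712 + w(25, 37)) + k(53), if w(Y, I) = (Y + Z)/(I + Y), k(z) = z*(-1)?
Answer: -2571067/930 ≈ -2764.6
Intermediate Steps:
Z = 8/15 (Z = 8*(1/15) = 8/15 ≈ 0.53333)
k(z) = -z
w(Y, I) = (8/15 + Y)/(I + Y) (w(Y, I) = (Y + 8/15)/(I + Y) = (8/15 + Y)/(I + Y))
(-2712 + w(25, 37)) + k(53) = (-2712 + (8/15 + 25)/(37 + 25)) - 1*53 = (-2712 + (383/15)/62) - 53 = (-2712 + (1/62)*(383/15)) - 53 = (-2712 + 383/930) - 53 = -2521777/930 - 53 = -2571067/930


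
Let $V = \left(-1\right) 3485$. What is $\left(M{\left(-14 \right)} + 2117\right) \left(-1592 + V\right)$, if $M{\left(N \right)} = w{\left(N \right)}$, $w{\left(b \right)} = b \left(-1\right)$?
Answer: $-10819087$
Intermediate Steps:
$w{\left(b \right)} = - b$
$M{\left(N \right)} = - N$
$V = -3485$
$\left(M{\left(-14 \right)} + 2117\right) \left(-1592 + V\right) = \left(\left(-1\right) \left(-14\right) + 2117\right) \left(-1592 - 3485\right) = \left(14 + 2117\right) \left(-5077\right) = 2131 \left(-5077\right) = -10819087$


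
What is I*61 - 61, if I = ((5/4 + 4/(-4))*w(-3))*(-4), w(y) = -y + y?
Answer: -61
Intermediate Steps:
w(y) = 0
I = 0 (I = ((5/4 + 4/(-4))*0)*(-4) = ((5*(1/4) + 4*(-1/4))*0)*(-4) = ((5/4 - 1)*0)*(-4) = ((1/4)*0)*(-4) = 0*(-4) = 0)
I*61 - 61 = 0*61 - 61 = 0 - 61 = -61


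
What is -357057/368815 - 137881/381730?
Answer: -7486077985/5631509998 ≈ -1.3293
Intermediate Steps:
-357057/368815 - 137881/381730 = -7486077985/5631509998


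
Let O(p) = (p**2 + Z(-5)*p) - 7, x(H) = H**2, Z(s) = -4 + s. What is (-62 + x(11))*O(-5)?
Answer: 3717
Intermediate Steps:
O(p) = -7 + p**2 - 9*p (O(p) = (p**2 + (-4 - 5)*p) - 7 = (p**2 - 9*p) - 7 = -7 + p**2 - 9*p)
(-62 + x(11))*O(-5) = (-62 + 11**2)*(-7 + (-5)**2 - 9*(-5)) = (-62 + 121)*(-7 + 25 + 45) = 59*63 = 3717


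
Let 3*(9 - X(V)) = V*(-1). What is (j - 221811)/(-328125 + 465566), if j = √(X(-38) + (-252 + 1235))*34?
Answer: -221811/137441 + 34*√8814/412323 ≈ -1.6061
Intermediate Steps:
X(V) = 9 + V/3 (X(V) = 9 - V*(-1)/3 = 9 - (-1)*V/3 = 9 + V/3)
j = 34*√8814/3 (j = √((9 + (⅓)*(-38)) + (-252 + 1235))*34 = √((9 - 38/3) + 983)*34 = √(-11/3 + 983)*34 = √(2938/3)*34 = (√8814/3)*34 = 34*√8814/3 ≈ 1064.0)
(j - 221811)/(-328125 + 465566) = (34*√8814/3 - 221811)/(-328125 + 465566) = (-221811 + 34*√8814/3)/137441 = (-221811 + 34*√8814/3)*(1/137441) = -221811/137441 + 34*√8814/412323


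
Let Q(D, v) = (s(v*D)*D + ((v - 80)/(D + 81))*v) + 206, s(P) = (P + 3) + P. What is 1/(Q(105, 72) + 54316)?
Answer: 31/50915451 ≈ 6.0885e-7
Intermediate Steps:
s(P) = 3 + 2*P (s(P) = (3 + P) + P = 3 + 2*P)
Q(D, v) = 206 + D*(3 + 2*D*v) + v*(-80 + v)/(81 + D) (Q(D, v) = ((3 + 2*(v*D))*D + ((v - 80)/(D + 81))*v) + 206 = ((3 + 2*(D*v))*D + ((-80 + v)/(81 + D))*v) + 206 = ((3 + 2*D*v)*D + ((-80 + v)/(81 + D))*v) + 206 = (D*(3 + 2*D*v) + v*(-80 + v)/(81 + D)) + 206 = 206 + D*(3 + 2*D*v) + v*(-80 + v)/(81 + D))
1/(Q(105, 72) + 54316) = 1/((16686 + 72**2 - 80*72 + 3*105**2 + 449*105 + 2*72*105**3 + 162*72*105**2)/(81 + 105) + 54316) = 1/((16686 + 5184 - 5760 + 3*11025 + 47145 + 2*72*1157625 + 162*72*11025)/186 + 54316) = 1/((16686 + 5184 - 5760 + 33075 + 47145 + 166698000 + 128595600)/186 + 54316) = 1/((1/186)*295389930 + 54316) = 1/(49231655/31 + 54316) = 1/(50915451/31) = 31/50915451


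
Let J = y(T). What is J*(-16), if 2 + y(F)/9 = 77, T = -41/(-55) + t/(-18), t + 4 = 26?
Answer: -10800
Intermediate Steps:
t = 22 (t = -4 + 26 = 22)
T = -236/495 (T = -41/(-55) + 22/(-18) = -41*(-1/55) + 22*(-1/18) = 41/55 - 11/9 = -236/495 ≈ -0.47677)
y(F) = 675 (y(F) = -18 + 9*77 = -18 + 693 = 675)
J = 675
J*(-16) = 675*(-16) = -10800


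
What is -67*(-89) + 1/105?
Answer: 626116/105 ≈ 5963.0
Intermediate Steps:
-67*(-89) + 1/105 = 5963 + 1/105 = 626116/105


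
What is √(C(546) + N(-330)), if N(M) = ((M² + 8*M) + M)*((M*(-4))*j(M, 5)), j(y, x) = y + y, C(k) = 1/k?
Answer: I*√27511997569055454/546 ≈ 3.0379e+5*I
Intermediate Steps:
j(y, x) = 2*y
N(M) = -8*M²*(M² + 9*M) (N(M) = ((M² + 8*M) + M)*((M*(-4))*(2*M)) = (M² + 9*M)*((-4*M)*(2*M)) = (M² + 9*M)*(-8*M²) = -8*M²*(M² + 9*M))
√(C(546) + N(-330)) = √(1/546 + 8*(-330)³*(-9 - 1*(-330))) = √(1/546 + 8*(-35937000)*(-9 + 330)) = √(1/546 + 8*(-35937000)*321) = √(1/546 - 92286216000) = √(-50388273935999/546) = I*√27511997569055454/546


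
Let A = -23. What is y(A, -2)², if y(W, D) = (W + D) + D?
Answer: 729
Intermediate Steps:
y(W, D) = W + 2*D (y(W, D) = (D + W) + D = W + 2*D)
y(A, -2)² = (-23 + 2*(-2))² = (-23 - 4)² = (-27)² = 729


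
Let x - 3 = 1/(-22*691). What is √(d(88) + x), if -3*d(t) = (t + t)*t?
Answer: I*√10731628172166/45606 ≈ 71.831*I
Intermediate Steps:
d(t) = -2*t²/3 (d(t) = -(t + t)*t/3 = -2*t*t/3 = -2*t²/3)
x = 45605/15202 (x = 3 + 1/(-22*691) = 3 + 1/(-15202) = 3 - 1/15202 = 45605/15202 ≈ 2.9999)
√(d(88) + x) = √(-⅔*88² + 45605/15202) = √(-⅔*7744 + 45605/15202) = √(-15488/3 + 45605/15202) = √(-235311761/45606) = I*√10731628172166/45606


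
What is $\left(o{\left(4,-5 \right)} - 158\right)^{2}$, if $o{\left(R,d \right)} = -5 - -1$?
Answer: $26244$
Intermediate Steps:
$o{\left(R,d \right)} = -4$ ($o{\left(R,d \right)} = -5 + 1 = -4$)
$\left(o{\left(4,-5 \right)} - 158\right)^{2} = \left(-4 - 158\right)^{2} = \left(-162\right)^{2} = 26244$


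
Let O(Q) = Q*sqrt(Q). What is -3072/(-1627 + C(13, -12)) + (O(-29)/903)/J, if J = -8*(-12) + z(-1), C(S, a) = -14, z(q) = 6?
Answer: 1024/547 - 29*I*sqrt(29)/92106 ≈ 1.872 - 0.0016955*I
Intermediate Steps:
O(Q) = Q**(3/2)
J = 102 (J = -8*(-12) + 6 = 96 + 6 = 102)
-3072/(-1627 + C(13, -12)) + (O(-29)/903)/J = -3072/(-1627 - 14) + ((-29)**(3/2)/903)/102 = -3072/(-1641) + (-29*I*sqrt(29)*(1/903))*(1/102) = -3072*(-1/1641) - 29*I*sqrt(29)/903*(1/102) = 1024/547 - 29*I*sqrt(29)/92106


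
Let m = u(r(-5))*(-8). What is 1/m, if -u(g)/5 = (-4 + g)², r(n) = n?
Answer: 1/3240 ≈ 0.00030864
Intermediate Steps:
u(g) = -5*(-4 + g)²
m = 3240 (m = -5*(-4 - 5)²*(-8) = -5*(-9)²*(-8) = -5*81*(-8) = -405*(-8) = 3240)
1/m = 1/3240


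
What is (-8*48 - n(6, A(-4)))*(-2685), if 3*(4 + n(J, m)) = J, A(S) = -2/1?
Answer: 1025670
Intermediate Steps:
A(S) = -2 (A(S) = -2*1 = -2)
n(J, m) = -4 + J/3
(-8*48 - n(6, A(-4)))*(-2685) = (-8*48 - (-4 + (⅓)*6))*(-2685) = (-384 - (-4 + 2))*(-2685) = (-384 - 1*(-2))*(-2685) = (-384 + 2)*(-2685) = -382*(-2685) = 1025670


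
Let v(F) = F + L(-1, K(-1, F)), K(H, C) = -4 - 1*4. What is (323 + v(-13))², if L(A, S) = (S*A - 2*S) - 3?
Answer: 109561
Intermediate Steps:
K(H, C) = -8 (K(H, C) = -4 - 4 = -8)
L(A, S) = -3 - 2*S + A*S (L(A, S) = (A*S - 2*S) - 3 = (-2*S + A*S) - 3 = -3 - 2*S + A*S)
v(F) = 21 + F (v(F) = F + (-3 - 2*(-8) - 1*(-8)) = F + (-3 + 16 + 8) = F + 21 = 21 + F)
(323 + v(-13))² = (323 + (21 - 13))² = (323 + 8)² = 331² = 109561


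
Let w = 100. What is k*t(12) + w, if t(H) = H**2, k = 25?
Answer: 3700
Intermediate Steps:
k*t(12) + w = 25*12**2 + 100 = 25*144 + 100 = 3600 + 100 = 3700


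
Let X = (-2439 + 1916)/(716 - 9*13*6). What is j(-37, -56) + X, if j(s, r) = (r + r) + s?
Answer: -2609/14 ≈ -186.36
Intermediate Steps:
X = -523/14 (X = -523/(716 - 117*6) = -523/(716 - 702) = -523/14 ≈ -37.357)
j(s, r) = s + 2*r (j(s, r) = 2*r + s = s + 2*r)
j(-37, -56) + X = (-37 + 2*(-56)) - 523/14 = (-37 - 112) - 523/14 = -149 - 523/14 = -2609/14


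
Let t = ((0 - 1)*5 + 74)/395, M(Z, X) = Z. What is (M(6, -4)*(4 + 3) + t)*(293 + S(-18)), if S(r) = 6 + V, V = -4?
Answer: 982881/79 ≈ 12442.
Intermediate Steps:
S(r) = 2 (S(r) = 6 - 4 = 2)
t = 69/395 (t = (-1*5 + 74)*(1/395) = (-5 + 74)*(1/395) = 69*(1/395) = 69/395 ≈ 0.17468)
(M(6, -4)*(4 + 3) + t)*(293 + S(-18)) = (6*(4 + 3) + 69/395)*(293 + 2) = (6*7 + 69/395)*295 = (42 + 69/395)*295 = (16659/395)*295 = 982881/79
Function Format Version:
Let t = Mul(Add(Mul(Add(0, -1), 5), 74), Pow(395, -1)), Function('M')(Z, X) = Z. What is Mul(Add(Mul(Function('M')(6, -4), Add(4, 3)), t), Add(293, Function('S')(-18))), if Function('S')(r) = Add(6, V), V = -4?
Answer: Rational(982881, 79) ≈ 12442.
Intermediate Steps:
Function('S')(r) = 2 (Function('S')(r) = Add(6, -4) = 2)
t = Rational(69, 395) (t = Mul(Add(Mul(-1, 5), 74), Rational(1, 395)) = Mul(Add(-5, 74), Rational(1, 395)) = Mul(69, Rational(1, 395)) = Rational(69, 395) ≈ 0.17468)
Mul(Add(Mul(Function('M')(6, -4), Add(4, 3)), t), Add(293, Function('S')(-18))) = Mul(Add(Mul(6, Add(4, 3)), Rational(69, 395)), Add(293, 2)) = Mul(Add(Mul(6, 7), Rational(69, 395)), 295) = Mul(Add(42, Rational(69, 395)), 295) = Mul(Rational(16659, 395), 295) = Rational(982881, 79)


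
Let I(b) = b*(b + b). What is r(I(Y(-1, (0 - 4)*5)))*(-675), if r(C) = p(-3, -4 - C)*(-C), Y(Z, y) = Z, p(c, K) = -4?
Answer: -5400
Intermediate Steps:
I(b) = 2*b² (I(b) = b*(2*b) = 2*b²)
r(C) = 4*C (r(C) = -(-4)*C = 4*C)
r(I(Y(-1, (0 - 4)*5)))*(-675) = (4*(2*(-1)²))*(-675) = (4*(2*1))*(-675) = (4*2)*(-675) = 8*(-675) = -5400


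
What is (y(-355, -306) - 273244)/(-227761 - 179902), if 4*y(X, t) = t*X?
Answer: 492173/815326 ≈ 0.60365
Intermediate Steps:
y(X, t) = X*t/4 (y(X, t) = (t*X)/4 = (X*t)/4 = X*t/4)
(y(-355, -306) - 273244)/(-227761 - 179902) = ((1/4)*(-355)*(-306) - 273244)/(-227761 - 179902) = (54315/2 - 273244)/(-407663) = -492173/2*(-1/407663) = 492173/815326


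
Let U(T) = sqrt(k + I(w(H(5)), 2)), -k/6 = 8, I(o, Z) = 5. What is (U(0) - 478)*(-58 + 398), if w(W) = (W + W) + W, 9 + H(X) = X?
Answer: -162520 + 340*I*sqrt(43) ≈ -1.6252e+5 + 2229.5*I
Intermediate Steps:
H(X) = -9 + X
w(W) = 3*W (w(W) = 2*W + W = 3*W)
k = -48 (k = -6*8 = -48)
U(T) = I*sqrt(43) (U(T) = sqrt(-48 + 5) = sqrt(-43) = I*sqrt(43))
(U(0) - 478)*(-58 + 398) = (I*sqrt(43) - 478)*(-58 + 398) = (-478 + I*sqrt(43))*340 = -162520 + 340*I*sqrt(43)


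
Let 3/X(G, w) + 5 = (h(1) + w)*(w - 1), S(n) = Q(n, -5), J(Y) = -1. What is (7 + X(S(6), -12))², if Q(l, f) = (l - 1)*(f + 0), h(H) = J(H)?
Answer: 1324801/26896 ≈ 49.256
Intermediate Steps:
h(H) = -1
Q(l, f) = f*(-1 + l) (Q(l, f) = (-1 + l)*f = f*(-1 + l))
S(n) = 5 - 5*n (S(n) = -5*(-1 + n) = 5 - 5*n)
X(G, w) = 3/(-5 + (-1 + w)²) (X(G, w) = 3/(-5 + (-1 + w)*(w - 1)) = 3/(-5 + (-1 + w)*(-1 + w)) = 3/(-5 + (-1 + w)²))
(7 + X(S(6), -12))² = (7 + 3/(-4 + (-12)² - 2*(-12)))² = (7 + 3/(-4 + 144 + 24))² = (7 + 3/164)² = (1151/164)² = 1324801/26896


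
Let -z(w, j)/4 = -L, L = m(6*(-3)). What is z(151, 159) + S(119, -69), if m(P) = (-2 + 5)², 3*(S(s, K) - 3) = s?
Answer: 236/3 ≈ 78.667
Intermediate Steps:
S(s, K) = 3 + s/3
m(P) = 9 (m(P) = 3² = 9)
L = 9
z(w, j) = 36 (z(w, j) = -(-4)*9 = -4*(-9) = 36)
z(151, 159) + S(119, -69) = 36 + (3 + (⅓)*119) = 36 + (3 + 119/3) = 36 + 128/3 = 236/3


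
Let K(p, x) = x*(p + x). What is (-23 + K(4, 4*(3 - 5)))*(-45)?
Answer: -405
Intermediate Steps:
(-23 + K(4, 4*(3 - 5)))*(-45) = (-23 + (4*(3 - 5))*(4 + 4*(3 - 5)))*(-45) = (-23 + (4*(-2))*(4 + 4*(-2)))*(-45) = (-23 - 8*(4 - 8))*(-45) = (-23 - 8*(-4))*(-45) = (-23 + 32)*(-45) = 9*(-45) = -405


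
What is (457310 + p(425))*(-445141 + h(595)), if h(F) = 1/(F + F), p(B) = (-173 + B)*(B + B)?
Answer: -5081582749877/17 ≈ -2.9892e+11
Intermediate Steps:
p(B) = 2*B*(-173 + B) (p(B) = (-173 + B)*(2*B) = 2*B*(-173 + B))
h(F) = 1/(2*F)
(457310 + p(425))*(-445141 + h(595)) = (457310 + 2*425*(-173 + 425))*(-445141 + (½)/595) = (457310 + 2*425*252)*(-445141 + (½)*(1/595)) = (457310 + 214200)*(-445141 + 1/1190) = 671510*(-529717789/1190) = -5081582749877/17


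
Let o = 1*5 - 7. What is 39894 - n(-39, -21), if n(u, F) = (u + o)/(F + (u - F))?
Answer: 1555825/39 ≈ 39893.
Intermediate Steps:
o = -2 (o = 5 - 7 = -2)
n(u, F) = (-2 + u)/u (n(u, F) = (u - 2)/(F + (u - F)) = (-2 + u)/u)
39894 - n(-39, -21) = 39894 - (-2 - 39)/(-39) = 39894 - (-1)*(-41)/39 = 39894 - 1*41/39 = 39894 - 41/39 = 1555825/39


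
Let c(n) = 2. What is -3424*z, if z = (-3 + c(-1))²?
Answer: -3424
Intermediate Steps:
z = 1 (z = (-3 + 2)² = (-1)² = 1)
-3424*z = -3424*1 = -3424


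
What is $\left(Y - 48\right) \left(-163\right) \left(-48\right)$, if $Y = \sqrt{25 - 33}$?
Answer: $-375552 + 15648 i \sqrt{2} \approx -3.7555 \cdot 10^{5} + 22130.0 i$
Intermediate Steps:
$Y = 2 i \sqrt{2}$ ($Y = \sqrt{-8} = 2 i \sqrt{2} \approx 2.8284 i$)
$\left(Y - 48\right) \left(-163\right) \left(-48\right) = \left(2 i \sqrt{2} - 48\right) \left(-163\right) \left(-48\right) = \left(-48 + 2 i \sqrt{2}\right) \left(-163\right) \left(-48\right) = \left(7824 - 326 i \sqrt{2}\right) \left(-48\right) = -375552 + 15648 i \sqrt{2}$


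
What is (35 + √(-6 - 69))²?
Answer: 1150 + 350*I*√3 ≈ 1150.0 + 606.22*I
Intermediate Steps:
(35 + √(-6 - 69))² = (35 + √(-75))² = (35 + 5*I*√3)²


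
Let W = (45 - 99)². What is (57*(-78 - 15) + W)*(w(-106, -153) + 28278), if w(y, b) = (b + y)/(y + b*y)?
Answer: -20502669465/304 ≈ -6.7443e+7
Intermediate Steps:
w(y, b) = (b + y)/(y + b*y)
W = 2916 (W = (-54)² = 2916)
(57*(-78 - 15) + W)*(w(-106, -153) + 28278) = (57*(-78 - 15) + 2916)*((-153 - 106)/((-106)*(1 - 153)) + 28278) = (57*(-93) + 2916)*(-1/106*(-259)/(-152) + 28278) = (-5301 + 2916)*(-1/106*(-1/152)*(-259) + 28278) = -2385*(-259/16112 + 28278) = -2385*455614877/16112 = -20502669465/304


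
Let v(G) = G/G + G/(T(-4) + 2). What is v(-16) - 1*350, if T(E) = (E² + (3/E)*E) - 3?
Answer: -3149/9 ≈ -349.89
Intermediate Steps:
T(E) = E² (T(E) = (E² + 3) - 3 = (3 + E²) - 3 = E²)
v(G) = 1 + G/18 (v(G) = G/G + G/((-4)² + 2) = 1 + G/(16 + 2) = 1 + G/18)
v(-16) - 1*350 = (1 + (1/18)*(-16)) - 1*350 = (1 - 8/9) - 350 = ⅑ - 350 = -3149/9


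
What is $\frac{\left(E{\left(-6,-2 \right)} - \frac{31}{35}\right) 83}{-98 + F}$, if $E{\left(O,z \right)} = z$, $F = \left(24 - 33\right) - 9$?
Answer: $\frac{8383}{4060} \approx 2.0648$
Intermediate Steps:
$F = -18$ ($F = -9 - 9 = -18$)
$\frac{\left(E{\left(-6,-2 \right)} - \frac{31}{35}\right) 83}{-98 + F} = \frac{\left(-2 - \frac{31}{35}\right) 83}{-98 - 18} = \frac{\left(-2 - \frac{31}{35}\right) 83}{-116} = \left(-2 - \frac{31}{35}\right) 83 \left(- \frac{1}{116}\right) = \left(- \frac{101}{35}\right) 83 \left(- \frac{1}{116}\right) = \left(- \frac{8383}{35}\right) \left(- \frac{1}{116}\right) = \frac{8383}{4060}$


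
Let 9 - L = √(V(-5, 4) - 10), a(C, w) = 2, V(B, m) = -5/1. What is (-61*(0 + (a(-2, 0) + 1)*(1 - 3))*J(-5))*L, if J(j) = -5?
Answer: -16470 + 1830*I*√15 ≈ -16470.0 + 7087.6*I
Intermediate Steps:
V(B, m) = -5 (V(B, m) = -5*1 = -5)
L = 9 - I*√15 (L = 9 - √(-5 - 10) = 9 - √(-15) = 9 - I*√15 ≈ 9.0 - 3.873*I)
(-61*(0 + (a(-2, 0) + 1)*(1 - 3))*J(-5))*L = (-61*(0 + (2 + 1)*(1 - 3))*(-5))*(9 - I*√15) = (-61*(0 + 3*(-2))*(-5))*(9 - I*√15) = (-61*(0 - 6)*(-5))*(9 - I*√15) = (-(-366)*(-5))*(9 - I*√15) = (-61*30)*(9 - I*√15) = -1830*(9 - I*√15) = -16470 + 1830*I*√15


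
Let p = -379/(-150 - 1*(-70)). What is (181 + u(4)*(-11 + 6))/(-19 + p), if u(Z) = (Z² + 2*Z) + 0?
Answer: -4880/1141 ≈ -4.2769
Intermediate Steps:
u(Z) = Z² + 2*Z
p = 379/80 (p = -379/(-150 + 70) = -379/(-80) = -379*(-1/80) = 379/80 ≈ 4.7375)
(181 + u(4)*(-11 + 6))/(-19 + p) = (181 + (4*(2 + 4))*(-11 + 6))/(-19 + 379/80) = (181 + (4*6)*(-5))/(-1141/80) = (181 + 24*(-5))*(-80/1141) = (181 - 120)*(-80/1141) = 61*(-80/1141) = -4880/1141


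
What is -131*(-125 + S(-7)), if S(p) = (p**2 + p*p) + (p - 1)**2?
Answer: -4847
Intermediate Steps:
S(p) = (-1 + p)**2 + 2*p**2 (S(p) = (p**2 + p**2) + (-1 + p)**2 = 2*p**2 + (-1 + p)**2 = (-1 + p)**2 + 2*p**2)
-131*(-125 + S(-7)) = -131*(-125 + ((-1 - 7)**2 + 2*(-7)**2)) = -131*(-125 + ((-8)**2 + 2*49)) = -131*(-125 + (64 + 98)) = -131*(-125 + 162) = -131*37 = -4847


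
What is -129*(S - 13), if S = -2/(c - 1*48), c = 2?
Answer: 38442/23 ≈ 1671.4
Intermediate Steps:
S = 1/23 (S = -2/(2 - 1*48) = -2/(2 - 48) = -2/(-46) = -2*(-1/46) = 1/23 ≈ 0.043478)
-129*(S - 13) = -129*(1/23 - 13) = -129*(-298/23) = 38442/23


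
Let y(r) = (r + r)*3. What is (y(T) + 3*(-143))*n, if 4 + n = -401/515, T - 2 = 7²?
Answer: 302703/515 ≈ 587.77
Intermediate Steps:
T = 51 (T = 2 + 7² = 2 + 49 = 51)
n = -2461/515 (n = -4 - 401/515 = -2461/515 ≈ -4.7786)
y(r) = 6*r (y(r) = (2*r)*3 = 6*r)
(y(T) + 3*(-143))*n = (6*51 + 3*(-143))*(-2461/515) = (306 - 429)*(-2461/515) = -123*(-2461/515) = 302703/515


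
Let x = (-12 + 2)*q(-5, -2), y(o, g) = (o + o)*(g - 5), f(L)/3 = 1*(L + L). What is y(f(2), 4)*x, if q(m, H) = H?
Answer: -480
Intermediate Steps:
f(L) = 6*L (f(L) = 3*(1*(L + L)) = 3*(1*(2*L)) = 3*(2*L) = 6*L)
y(o, g) = 2*o*(-5 + g) (y(o, g) = (2*o)*(-5 + g) = 2*o*(-5 + g))
x = 20 (x = (-12 + 2)*(-2) = -10*(-2) = 20)
y(f(2), 4)*x = (2*(6*2)*(-5 + 4))*20 = (2*12*(-1))*20 = -24*20 = -480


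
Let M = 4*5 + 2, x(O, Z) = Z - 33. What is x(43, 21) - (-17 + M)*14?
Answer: -82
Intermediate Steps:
x(O, Z) = -33 + Z
M = 22 (M = 20 + 2 = 22)
x(43, 21) - (-17 + M)*14 = (-33 + 21) - (-17 + 22)*14 = -12 - 5*14 = -12 - 1*70 = -12 - 70 = -82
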